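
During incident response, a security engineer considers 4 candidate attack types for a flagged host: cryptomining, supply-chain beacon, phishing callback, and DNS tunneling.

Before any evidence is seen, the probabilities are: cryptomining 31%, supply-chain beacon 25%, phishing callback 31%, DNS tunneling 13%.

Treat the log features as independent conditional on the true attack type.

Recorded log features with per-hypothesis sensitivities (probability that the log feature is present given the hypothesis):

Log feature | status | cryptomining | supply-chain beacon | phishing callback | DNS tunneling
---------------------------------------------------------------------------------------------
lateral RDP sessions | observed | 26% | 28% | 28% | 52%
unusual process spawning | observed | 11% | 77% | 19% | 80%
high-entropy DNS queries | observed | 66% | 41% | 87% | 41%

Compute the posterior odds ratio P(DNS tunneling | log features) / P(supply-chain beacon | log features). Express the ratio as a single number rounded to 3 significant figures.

1.00

The normalizing constant cancels in an odds ratio, so compute prior × likelihood for the two hypotheses only:
  DNS tunneling: 0.13 × 0.52 × 0.80 × 0.41 = 0.022173
  supply-chain beacon: 0.25 × 0.28 × 0.77 × 0.41 = 0.022099
Posterior odds = 0.022173 / 0.022099 ≈ 1.00.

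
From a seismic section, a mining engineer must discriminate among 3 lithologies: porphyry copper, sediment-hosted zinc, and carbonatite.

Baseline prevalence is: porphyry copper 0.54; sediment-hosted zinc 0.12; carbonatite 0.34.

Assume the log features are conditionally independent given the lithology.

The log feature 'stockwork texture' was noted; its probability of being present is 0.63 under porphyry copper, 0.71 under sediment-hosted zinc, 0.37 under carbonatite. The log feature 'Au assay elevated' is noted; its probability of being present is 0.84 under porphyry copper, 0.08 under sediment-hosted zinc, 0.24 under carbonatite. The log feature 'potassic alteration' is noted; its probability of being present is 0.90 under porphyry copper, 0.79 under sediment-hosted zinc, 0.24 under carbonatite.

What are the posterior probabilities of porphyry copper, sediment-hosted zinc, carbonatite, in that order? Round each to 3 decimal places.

0.953, 0.020, 0.027

For each hypothesis, the unnormalized posterior weight is prior × product of the log feature likelihoods:
  porphyry copper: 0.54 × 0.63 × 0.84 × 0.90 = 0.25719
  sediment-hosted zinc: 0.12 × 0.71 × 0.08 × 0.79 = 0.0053846
  carbonatite: 0.34 × 0.37 × 0.24 × 0.24 = 0.0072461
Normalizing constant Z = 0.25719 + 0.0053846 + 0.0072461 = 0.26982.
P(porphyry copper | evidence) = 0.25719 / 0.26982 ≈ 0.953
P(sediment-hosted zinc | evidence) = 0.0053846 / 0.26982 ≈ 0.020
P(carbonatite | evidence) = 0.0072461 / 0.26982 ≈ 0.027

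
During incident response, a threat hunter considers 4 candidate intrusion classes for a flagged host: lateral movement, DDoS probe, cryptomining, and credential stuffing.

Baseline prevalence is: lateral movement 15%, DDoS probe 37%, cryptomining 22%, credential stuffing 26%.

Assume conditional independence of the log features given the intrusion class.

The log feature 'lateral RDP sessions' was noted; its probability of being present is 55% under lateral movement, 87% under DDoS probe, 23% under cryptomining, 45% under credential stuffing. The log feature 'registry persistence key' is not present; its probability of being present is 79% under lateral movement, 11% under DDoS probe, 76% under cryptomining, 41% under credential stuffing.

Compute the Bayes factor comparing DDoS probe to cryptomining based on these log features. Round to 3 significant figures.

14.0

Joint likelihood of the log feature pattern under each hypothesis (using 1 − P(present | H) for each absent log feature):
  DDoS probe: 0.87 × (1 − 0.11) = 0.7743
  cryptomining: 0.23 × (1 − 0.76) = 0.0552
Bayes factor = 0.7743 / 0.0552 ≈ 14.0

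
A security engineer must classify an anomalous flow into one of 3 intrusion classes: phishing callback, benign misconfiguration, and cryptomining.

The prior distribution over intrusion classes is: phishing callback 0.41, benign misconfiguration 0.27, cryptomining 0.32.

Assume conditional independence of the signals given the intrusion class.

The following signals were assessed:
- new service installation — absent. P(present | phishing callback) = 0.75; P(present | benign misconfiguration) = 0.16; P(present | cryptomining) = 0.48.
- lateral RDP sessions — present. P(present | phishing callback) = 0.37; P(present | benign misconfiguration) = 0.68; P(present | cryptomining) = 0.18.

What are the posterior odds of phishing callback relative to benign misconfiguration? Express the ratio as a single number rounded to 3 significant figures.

Unnormalized posterior weight (prior times the signal likelihoods) for each of the two hypotheses (using 1 − P(present | H) for each absent signal):
  phishing callback: 0.41 × (1 − 0.75) × 0.37 = 0.037925
  benign misconfiguration: 0.27 × (1 − 0.16) × 0.68 = 0.15422
Odds(phishing callback : benign misconfiguration) = 0.037925 / 0.15422 ≈ 0.246.

0.246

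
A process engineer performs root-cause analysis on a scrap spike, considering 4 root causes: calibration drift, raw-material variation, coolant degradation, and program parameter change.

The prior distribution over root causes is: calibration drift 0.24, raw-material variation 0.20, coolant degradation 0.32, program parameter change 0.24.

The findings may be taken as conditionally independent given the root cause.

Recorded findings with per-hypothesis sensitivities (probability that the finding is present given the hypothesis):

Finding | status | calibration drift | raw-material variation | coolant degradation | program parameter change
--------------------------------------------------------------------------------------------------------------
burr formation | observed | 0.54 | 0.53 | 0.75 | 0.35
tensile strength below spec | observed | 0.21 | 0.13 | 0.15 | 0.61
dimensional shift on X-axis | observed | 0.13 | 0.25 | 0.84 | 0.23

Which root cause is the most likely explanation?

Multiply each prior by the joint likelihood of the evidence pattern:
  calibration drift: 0.24 × 0.54 × 0.21 × 0.13 = 0.0035381
  raw-material variation: 0.20 × 0.53 × 0.13 × 0.25 = 0.003445
  coolant degradation: 0.32 × 0.75 × 0.15 × 0.84 = 0.03024
  program parameter change: 0.24 × 0.35 × 0.61 × 0.23 = 0.011785
The unnormalized weights sum to 0.049008.
P(calibration drift | evidence) ≈ 0.0035381 / 0.049008 ≈ 0.072
P(raw-material variation | evidence) ≈ 0.003445 / 0.049008 ≈ 0.070
P(coolant degradation | evidence) ≈ 0.03024 / 0.049008 ≈ 0.617
P(program parameter change | evidence) ≈ 0.011785 / 0.049008 ≈ 0.240
The largest is 0.617, so coolant degradation is most probable.

coolant degradation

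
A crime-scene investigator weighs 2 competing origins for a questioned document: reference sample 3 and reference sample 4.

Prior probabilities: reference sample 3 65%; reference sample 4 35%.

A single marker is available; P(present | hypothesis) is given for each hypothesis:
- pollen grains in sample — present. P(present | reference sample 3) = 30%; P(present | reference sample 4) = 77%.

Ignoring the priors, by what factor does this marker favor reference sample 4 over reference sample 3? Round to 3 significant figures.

2.57

The Bayes factor is the ratio of the two likelihoods.
  reference sample 4: 0.77
  reference sample 3: 0.3
Bayes factor = 0.77 / 0.3 ≈ 2.57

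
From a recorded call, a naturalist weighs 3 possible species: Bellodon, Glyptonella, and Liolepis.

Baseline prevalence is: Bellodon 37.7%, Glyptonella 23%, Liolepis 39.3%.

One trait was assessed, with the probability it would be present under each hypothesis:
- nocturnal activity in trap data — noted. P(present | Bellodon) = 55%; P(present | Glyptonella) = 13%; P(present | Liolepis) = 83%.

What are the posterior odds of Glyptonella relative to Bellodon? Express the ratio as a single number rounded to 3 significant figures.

0.144

Unnormalized posterior weight (prior times the trait likelihood) for each of the two hypotheses:
  Glyptonella: 0.230 × 0.13 = 0.0299
  Bellodon: 0.377 × 0.55 = 0.20735
Posterior odds = 0.0299 / 0.20735 ≈ 0.144.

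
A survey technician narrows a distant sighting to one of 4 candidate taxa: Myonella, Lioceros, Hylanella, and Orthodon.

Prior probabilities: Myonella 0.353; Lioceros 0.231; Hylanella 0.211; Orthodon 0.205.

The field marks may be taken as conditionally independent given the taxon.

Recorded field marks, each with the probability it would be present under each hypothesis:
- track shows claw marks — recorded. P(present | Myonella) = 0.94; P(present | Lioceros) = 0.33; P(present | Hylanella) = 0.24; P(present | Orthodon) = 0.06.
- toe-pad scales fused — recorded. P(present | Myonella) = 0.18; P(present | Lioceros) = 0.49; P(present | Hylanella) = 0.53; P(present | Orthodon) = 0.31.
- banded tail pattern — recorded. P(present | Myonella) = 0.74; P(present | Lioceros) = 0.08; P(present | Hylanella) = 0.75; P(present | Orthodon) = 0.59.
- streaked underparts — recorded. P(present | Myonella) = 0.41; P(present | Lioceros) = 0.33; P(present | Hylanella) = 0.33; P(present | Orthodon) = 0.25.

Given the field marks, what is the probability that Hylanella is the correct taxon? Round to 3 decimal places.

By Bayes' rule with conditional independence, the unnormalized weight for each hypothesis is prior × ∏ likelihoods:
  Myonella: 0.353 × 0.94 × 0.18 × 0.74 × 0.41 = 0.018121
  Lioceros: 0.231 × 0.33 × 0.49 × 0.08 × 0.33 = 0.00098611
  Hylanella: 0.211 × 0.24 × 0.53 × 0.75 × 0.33 = 0.0066427
  Orthodon: 0.205 × 0.06 × 0.31 × 0.59 × 0.25 = 0.00056242
Normalizing constant Z = 0.018121 + 0.00098611 + 0.0066427 + 0.00056242 = 0.026313.
P(Hylanella | evidence) = 0.0066427 / 0.026313 ≈ 0.252.

0.252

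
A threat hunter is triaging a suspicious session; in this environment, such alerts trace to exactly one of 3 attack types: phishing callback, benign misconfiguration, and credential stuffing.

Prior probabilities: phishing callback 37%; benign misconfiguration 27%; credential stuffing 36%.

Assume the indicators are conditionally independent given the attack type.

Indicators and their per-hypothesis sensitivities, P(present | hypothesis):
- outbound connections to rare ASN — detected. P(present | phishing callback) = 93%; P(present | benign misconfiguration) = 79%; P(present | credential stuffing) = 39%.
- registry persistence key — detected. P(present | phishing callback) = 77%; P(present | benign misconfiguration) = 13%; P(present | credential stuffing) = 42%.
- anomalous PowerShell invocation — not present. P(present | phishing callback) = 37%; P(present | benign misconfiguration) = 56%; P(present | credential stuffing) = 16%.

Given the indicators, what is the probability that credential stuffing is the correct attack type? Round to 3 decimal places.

For each hypothesis, the unnormalized posterior weight is prior × product of the indicator likelihoods (using 1 − P(present | H) for each absent indicator):
  phishing callback: 0.37 × 0.93 × 0.77 × (1 − 0.37) = 0.16692
  benign misconfiguration: 0.27 × 0.79 × 0.13 × (1 − 0.56) = 0.012201
  credential stuffing: 0.36 × 0.39 × 0.42 × (1 − 0.16) = 0.049533
Normalizing constant Z = 0.16692 + 0.012201 + 0.049533 = 0.22866.
P(credential stuffing | evidence) = 0.049533 / 0.22866 ≈ 0.217.

0.217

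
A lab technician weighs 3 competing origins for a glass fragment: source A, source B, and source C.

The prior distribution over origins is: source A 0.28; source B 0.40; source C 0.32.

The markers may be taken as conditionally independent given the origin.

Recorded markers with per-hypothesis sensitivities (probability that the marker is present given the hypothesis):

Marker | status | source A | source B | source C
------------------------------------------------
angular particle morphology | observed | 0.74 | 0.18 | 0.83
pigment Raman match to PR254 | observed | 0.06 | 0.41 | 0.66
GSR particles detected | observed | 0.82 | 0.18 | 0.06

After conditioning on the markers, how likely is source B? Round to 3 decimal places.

0.204

For each hypothesis, the unnormalized posterior weight is prior × product of the marker likelihoods:
  source A: 0.28 × 0.74 × 0.06 × 0.82 = 0.010194
  source B: 0.40 × 0.18 × 0.41 × 0.18 = 0.0053136
  source C: 0.32 × 0.83 × 0.66 × 0.06 = 0.010518
The unnormalized weights sum to 0.026026.
P(source B | evidence) = 0.0053136 / 0.026026 ≈ 0.204.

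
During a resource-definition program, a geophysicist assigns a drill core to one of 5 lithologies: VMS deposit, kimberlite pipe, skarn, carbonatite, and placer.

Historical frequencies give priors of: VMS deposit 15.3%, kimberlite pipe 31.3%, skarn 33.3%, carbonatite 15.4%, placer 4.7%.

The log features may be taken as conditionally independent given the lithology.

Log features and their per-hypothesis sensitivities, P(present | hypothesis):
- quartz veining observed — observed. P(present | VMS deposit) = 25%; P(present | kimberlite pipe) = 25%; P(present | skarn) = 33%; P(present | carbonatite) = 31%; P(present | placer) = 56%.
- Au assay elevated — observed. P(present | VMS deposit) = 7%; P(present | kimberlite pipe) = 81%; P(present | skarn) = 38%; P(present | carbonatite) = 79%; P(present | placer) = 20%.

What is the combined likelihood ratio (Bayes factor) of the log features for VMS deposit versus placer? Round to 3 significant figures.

0.156

Take the product of per-log feature likelihoods under each hypothesis, then divide.
  VMS deposit: 0.25 × 0.07 = 0.0175
  placer: 0.56 × 0.20 = 0.112
Bayes factor = 0.0175 / 0.112 ≈ 0.156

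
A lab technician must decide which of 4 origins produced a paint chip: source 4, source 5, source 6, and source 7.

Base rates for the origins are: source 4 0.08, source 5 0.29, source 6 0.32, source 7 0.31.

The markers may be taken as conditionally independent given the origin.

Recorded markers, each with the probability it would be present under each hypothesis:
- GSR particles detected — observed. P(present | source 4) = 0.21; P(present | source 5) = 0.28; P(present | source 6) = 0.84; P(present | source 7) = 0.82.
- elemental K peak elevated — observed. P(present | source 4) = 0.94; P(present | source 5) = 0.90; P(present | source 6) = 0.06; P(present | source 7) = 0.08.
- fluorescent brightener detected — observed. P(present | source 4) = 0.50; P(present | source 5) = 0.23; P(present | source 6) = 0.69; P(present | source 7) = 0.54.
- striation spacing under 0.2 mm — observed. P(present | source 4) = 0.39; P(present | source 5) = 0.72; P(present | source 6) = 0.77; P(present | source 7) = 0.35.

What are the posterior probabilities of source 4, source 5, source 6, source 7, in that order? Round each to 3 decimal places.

0.112, 0.439, 0.311, 0.139

For each hypothesis, the unnormalized posterior weight is prior × product of the marker likelihoods:
  source 4: 0.08 × 0.21 × 0.94 × 0.50 × 0.39 = 0.0030794
  source 5: 0.29 × 0.28 × 0.90 × 0.23 × 0.72 = 0.012102
  source 6: 0.32 × 0.84 × 0.06 × 0.69 × 0.77 = 0.0085688
  source 7: 0.31 × 0.82 × 0.08 × 0.54 × 0.35 = 0.0038435
Marginal likelihood of the evidence = 0.027594.
P(source 4 | evidence) = 0.0030794 / 0.027594 ≈ 0.112
P(source 5 | evidence) = 0.012102 / 0.027594 ≈ 0.439
P(source 6 | evidence) = 0.0085688 / 0.027594 ≈ 0.311
P(source 7 | evidence) = 0.0038435 / 0.027594 ≈ 0.139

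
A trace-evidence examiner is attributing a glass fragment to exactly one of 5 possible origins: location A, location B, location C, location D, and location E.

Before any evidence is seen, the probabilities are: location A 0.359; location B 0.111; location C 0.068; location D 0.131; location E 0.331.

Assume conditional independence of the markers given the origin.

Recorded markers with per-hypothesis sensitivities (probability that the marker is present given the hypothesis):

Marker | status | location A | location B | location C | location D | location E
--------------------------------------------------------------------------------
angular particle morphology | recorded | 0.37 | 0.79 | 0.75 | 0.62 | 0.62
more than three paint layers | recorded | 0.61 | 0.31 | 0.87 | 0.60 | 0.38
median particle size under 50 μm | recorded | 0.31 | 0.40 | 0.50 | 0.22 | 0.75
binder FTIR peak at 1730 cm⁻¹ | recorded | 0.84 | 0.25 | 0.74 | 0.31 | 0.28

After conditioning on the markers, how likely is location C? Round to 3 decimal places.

By Bayes' rule with conditional independence, the unnormalized weight for each hypothesis is prior × ∏ likelihoods:
  location A: 0.359 × 0.37 × 0.61 × 0.31 × 0.84 = 0.021099
  location B: 0.111 × 0.79 × 0.31 × 0.40 × 0.25 = 0.0027184
  location C: 0.068 × 0.75 × 0.87 × 0.50 × 0.74 = 0.016417
  location D: 0.131 × 0.62 × 0.60 × 0.22 × 0.31 = 0.0033235
  location E: 0.331 × 0.62 × 0.38 × 0.75 × 0.28 = 0.016377
The unnormalized weights sum to 0.059935.
P(location C | evidence) = 0.016417 / 0.059935 ≈ 0.274.

0.274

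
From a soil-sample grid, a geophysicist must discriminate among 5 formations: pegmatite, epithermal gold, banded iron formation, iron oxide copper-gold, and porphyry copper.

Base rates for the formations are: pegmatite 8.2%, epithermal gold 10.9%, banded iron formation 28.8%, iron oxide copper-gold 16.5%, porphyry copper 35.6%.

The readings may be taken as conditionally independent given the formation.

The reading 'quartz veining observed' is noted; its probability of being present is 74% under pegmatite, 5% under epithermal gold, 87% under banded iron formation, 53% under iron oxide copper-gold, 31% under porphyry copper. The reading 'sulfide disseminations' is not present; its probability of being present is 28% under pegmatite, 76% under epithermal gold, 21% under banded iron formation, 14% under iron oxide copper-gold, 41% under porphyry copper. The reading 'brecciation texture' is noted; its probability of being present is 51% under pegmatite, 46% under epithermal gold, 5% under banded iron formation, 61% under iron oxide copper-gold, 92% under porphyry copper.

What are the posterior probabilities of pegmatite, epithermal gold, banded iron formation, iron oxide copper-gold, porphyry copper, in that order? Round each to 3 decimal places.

0.161, 0.004, 0.071, 0.331, 0.432

Multiply each prior by the joint likelihood of the reading pattern (using 1 − P(present | H) for each absent reading):
  pegmatite: 0.082 × 0.74 × (1 − 0.28) × 0.51 = 0.022282
  epithermal gold: 0.109 × 0.05 × (1 − 0.76) × 0.46 = 0.00060168
  banded iron formation: 0.288 × 0.87 × (1 − 0.21) × 0.05 = 0.0098971
  iron oxide copper-gold: 0.165 × 0.53 × (1 − 0.14) × 0.61 = 0.045876
  porphyry copper: 0.356 × 0.31 × (1 − 0.41) × 0.92 = 0.059903
Marginal likelihood of the evidence = 0.13856.
P(pegmatite | evidence) = 0.022282 / 0.13856 ≈ 0.161
P(epithermal gold | evidence) = 0.00060168 / 0.13856 ≈ 0.004
P(banded iron formation | evidence) = 0.0098971 / 0.13856 ≈ 0.071
P(iron oxide copper-gold | evidence) = 0.045876 / 0.13856 ≈ 0.331
P(porphyry copper | evidence) = 0.059903 / 0.13856 ≈ 0.432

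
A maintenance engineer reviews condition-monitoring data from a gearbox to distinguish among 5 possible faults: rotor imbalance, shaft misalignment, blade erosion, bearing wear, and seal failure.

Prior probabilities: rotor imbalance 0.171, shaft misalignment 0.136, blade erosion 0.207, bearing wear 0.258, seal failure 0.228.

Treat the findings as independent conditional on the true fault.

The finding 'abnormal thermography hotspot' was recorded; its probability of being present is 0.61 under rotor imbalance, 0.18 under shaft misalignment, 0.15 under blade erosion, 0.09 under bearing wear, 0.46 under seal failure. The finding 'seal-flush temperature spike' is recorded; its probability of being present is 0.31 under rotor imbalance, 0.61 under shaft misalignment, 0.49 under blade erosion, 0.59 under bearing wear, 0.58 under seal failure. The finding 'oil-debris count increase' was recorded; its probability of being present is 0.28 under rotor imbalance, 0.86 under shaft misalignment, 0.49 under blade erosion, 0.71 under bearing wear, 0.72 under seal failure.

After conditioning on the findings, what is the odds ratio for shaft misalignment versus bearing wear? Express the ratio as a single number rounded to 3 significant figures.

Unnormalized posterior weight (prior times the finding likelihoods) for each of the two hypotheses:
  shaft misalignment: 0.136 × 0.18 × 0.61 × 0.86 = 0.012842
  bearing wear: 0.258 × 0.09 × 0.59 × 0.71 = 0.0097269
Odds(shaft misalignment : bearing wear) = 0.012842 / 0.0097269 ≈ 1.32.

1.32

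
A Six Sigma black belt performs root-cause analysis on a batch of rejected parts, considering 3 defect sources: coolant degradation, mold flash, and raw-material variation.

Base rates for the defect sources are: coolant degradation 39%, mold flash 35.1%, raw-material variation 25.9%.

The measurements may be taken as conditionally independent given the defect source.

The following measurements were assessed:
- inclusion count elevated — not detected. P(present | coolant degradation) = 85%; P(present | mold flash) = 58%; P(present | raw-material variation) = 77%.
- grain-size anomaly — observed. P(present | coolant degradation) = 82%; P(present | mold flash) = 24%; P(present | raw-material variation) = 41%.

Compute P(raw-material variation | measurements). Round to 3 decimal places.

Multiply each prior by the joint likelihood of the measurement pattern (using 1 − P(present | H) for each absent measurement):
  coolant degradation: 0.390 × (1 − 0.85) × 0.82 = 0.04797
  mold flash: 0.351 × (1 − 0.58) × 0.24 = 0.035381
  raw-material variation: 0.259 × (1 − 0.77) × 0.41 = 0.024424
Marginal likelihood of the evidence = 0.10777.
P(raw-material variation | evidence) = 0.024424 / 0.10777 ≈ 0.227.

0.227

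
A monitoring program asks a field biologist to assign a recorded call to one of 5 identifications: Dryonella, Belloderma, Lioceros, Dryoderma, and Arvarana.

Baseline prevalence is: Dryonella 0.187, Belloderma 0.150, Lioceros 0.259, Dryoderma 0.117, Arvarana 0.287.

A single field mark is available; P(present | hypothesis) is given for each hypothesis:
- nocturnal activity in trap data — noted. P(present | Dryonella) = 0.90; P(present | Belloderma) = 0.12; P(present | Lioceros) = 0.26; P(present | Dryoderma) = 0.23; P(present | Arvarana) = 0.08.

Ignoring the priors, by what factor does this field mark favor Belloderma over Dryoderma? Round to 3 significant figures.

Likelihood of this field mark under each hypothesis:
  Belloderma: 0.12
  Dryoderma: 0.23
Bayes factor = 0.12 / 0.23 ≈ 0.522

0.522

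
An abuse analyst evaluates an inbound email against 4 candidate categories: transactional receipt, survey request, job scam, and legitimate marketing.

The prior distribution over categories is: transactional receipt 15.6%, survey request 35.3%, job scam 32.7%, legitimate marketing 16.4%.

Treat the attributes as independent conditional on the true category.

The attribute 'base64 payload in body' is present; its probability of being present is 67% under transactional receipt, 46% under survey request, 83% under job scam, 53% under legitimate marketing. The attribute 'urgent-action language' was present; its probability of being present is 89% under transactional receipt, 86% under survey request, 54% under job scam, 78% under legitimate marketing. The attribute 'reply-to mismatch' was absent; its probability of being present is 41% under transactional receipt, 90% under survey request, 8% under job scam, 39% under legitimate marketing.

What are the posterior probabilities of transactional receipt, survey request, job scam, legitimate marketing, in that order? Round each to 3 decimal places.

0.224, 0.057, 0.550, 0.169

For each hypothesis, the unnormalized posterior weight is prior × product of the attribute likelihoods (using 1 − P(present | H) for each absent attribute):
  transactional receipt: 0.156 × 0.67 × 0.89 × (1 − 0.41) = 0.054883
  survey request: 0.353 × 0.46 × 0.86 × (1 − 0.90) = 0.013965
  job scam: 0.327 × 0.83 × 0.54 × (1 − 0.08) = 0.13484
  legitimate marketing: 0.164 × 0.53 × 0.78 × (1 − 0.39) = 0.041357
The unnormalized weights sum to 0.24504.
P(transactional receipt | evidence) = 0.054883 / 0.24504 ≈ 0.224
P(survey request | evidence) = 0.013965 / 0.24504 ≈ 0.057
P(job scam | evidence) = 0.13484 / 0.24504 ≈ 0.550
P(legitimate marketing | evidence) = 0.041357 / 0.24504 ≈ 0.169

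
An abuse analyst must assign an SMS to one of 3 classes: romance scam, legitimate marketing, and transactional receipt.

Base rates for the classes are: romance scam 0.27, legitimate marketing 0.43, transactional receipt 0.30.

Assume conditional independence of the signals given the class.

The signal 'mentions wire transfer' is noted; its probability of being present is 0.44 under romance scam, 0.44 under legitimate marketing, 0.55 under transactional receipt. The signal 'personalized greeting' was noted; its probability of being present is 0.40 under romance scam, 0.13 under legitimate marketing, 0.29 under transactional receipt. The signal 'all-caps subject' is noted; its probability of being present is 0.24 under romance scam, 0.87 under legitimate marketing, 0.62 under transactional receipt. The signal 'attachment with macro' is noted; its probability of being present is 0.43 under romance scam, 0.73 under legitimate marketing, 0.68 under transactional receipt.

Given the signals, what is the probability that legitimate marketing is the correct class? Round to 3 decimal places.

0.384

For each hypothesis, the unnormalized posterior weight is prior × product of the signal likelihoods:
  romance scam: 0.27 × 0.44 × 0.40 × 0.24 × 0.43 = 0.0049041
  legitimate marketing: 0.43 × 0.44 × 0.13 × 0.87 × 0.73 = 0.015621
  transactional receipt: 0.30 × 0.55 × 0.29 × 0.62 × 0.68 = 0.020174
Normalizing constant Z = 0.0049041 + 0.015621 + 0.020174 = 0.040699.
P(legitimate marketing | evidence) = 0.015621 / 0.040699 ≈ 0.384.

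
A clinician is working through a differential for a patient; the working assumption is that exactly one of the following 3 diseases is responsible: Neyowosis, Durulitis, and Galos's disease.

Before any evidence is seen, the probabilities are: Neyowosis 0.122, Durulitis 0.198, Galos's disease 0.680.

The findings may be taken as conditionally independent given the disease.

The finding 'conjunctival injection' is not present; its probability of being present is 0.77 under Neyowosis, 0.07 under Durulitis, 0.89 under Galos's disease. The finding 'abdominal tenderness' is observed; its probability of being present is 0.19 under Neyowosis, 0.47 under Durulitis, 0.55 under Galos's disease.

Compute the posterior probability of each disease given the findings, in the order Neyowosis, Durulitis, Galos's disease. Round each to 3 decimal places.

For each hypothesis, the unnormalized posterior weight is prior × product of the finding likelihoods (using 1 − P(present | H) for each absent finding):
  Neyowosis: 0.122 × (1 − 0.77) × 0.19 = 0.0053314
  Durulitis: 0.198 × (1 − 0.07) × 0.47 = 0.086546
  Galos's disease: 0.680 × (1 − 0.89) × 0.55 = 0.04114
Normalizing constant Z = 0.0053314 + 0.086546 + 0.04114 = 0.13302.
P(Neyowosis | evidence) = 0.0053314 / 0.13302 ≈ 0.040
P(Durulitis | evidence) = 0.086546 / 0.13302 ≈ 0.651
P(Galos's disease | evidence) = 0.04114 / 0.13302 ≈ 0.309

0.040, 0.651, 0.309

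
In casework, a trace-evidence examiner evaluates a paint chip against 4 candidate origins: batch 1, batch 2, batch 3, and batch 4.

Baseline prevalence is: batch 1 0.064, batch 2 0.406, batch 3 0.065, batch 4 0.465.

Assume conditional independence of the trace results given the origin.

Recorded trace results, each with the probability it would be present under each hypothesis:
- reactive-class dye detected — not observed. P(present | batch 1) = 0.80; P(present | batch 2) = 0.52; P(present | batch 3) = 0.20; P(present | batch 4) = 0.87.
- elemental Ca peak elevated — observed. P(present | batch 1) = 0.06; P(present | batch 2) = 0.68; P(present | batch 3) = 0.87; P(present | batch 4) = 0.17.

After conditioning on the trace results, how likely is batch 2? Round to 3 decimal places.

Multiply each prior by the joint likelihood of the trace result pattern (using 1 − P(present | H) for each absent trace result):
  batch 1: 0.064 × (1 − 0.80) × 0.06 = 0.000768
  batch 2: 0.406 × (1 − 0.52) × 0.68 = 0.13252
  batch 3: 0.065 × (1 − 0.20) × 0.87 = 0.04524
  batch 4: 0.465 × (1 − 0.87) × 0.17 = 0.010277
Normalizing constant Z = 0.000768 + 0.13252 + 0.04524 + 0.010277 = 0.1888.
P(batch 2 | evidence) = 0.13252 / 0.1888 ≈ 0.702.

0.702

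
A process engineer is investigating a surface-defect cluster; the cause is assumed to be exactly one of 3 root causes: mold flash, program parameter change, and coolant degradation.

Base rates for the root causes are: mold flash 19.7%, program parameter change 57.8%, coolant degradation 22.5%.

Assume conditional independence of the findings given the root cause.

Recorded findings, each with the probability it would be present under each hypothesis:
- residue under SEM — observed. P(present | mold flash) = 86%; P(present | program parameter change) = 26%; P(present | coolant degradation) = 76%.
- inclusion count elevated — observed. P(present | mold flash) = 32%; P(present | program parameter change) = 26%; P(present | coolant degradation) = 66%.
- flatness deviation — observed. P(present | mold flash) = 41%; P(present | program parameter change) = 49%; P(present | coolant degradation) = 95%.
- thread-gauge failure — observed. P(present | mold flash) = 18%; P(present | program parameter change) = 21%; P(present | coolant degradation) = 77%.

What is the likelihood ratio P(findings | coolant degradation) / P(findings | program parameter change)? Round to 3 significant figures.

52.7

Take the product of per-finding likelihoods under each hypothesis, then divide.
  coolant degradation: 0.76 × 0.66 × 0.95 × 0.77 = 0.36692
  program parameter change: 0.26 × 0.26 × 0.49 × 0.21 = 0.006956
Bayes factor = 0.36692 / 0.006956 ≈ 52.7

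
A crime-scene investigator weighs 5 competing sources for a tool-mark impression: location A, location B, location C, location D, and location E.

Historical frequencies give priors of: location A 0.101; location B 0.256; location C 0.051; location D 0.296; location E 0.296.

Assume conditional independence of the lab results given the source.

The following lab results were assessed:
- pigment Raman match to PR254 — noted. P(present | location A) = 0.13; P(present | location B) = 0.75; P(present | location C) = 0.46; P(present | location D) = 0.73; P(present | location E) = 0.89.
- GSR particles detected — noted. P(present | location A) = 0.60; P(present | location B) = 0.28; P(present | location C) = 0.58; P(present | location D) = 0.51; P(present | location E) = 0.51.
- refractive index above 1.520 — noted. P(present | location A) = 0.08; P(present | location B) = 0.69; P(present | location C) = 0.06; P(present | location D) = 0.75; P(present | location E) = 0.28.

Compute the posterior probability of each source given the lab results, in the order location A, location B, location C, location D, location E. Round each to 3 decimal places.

By Bayes' rule with conditional independence, the unnormalized weight for each hypothesis is prior × ∏ likelihoods:
  location A: 0.101 × 0.13 × 0.60 × 0.08 = 0.00063024
  location B: 0.256 × 0.75 × 0.28 × 0.69 = 0.037094
  location C: 0.051 × 0.46 × 0.58 × 0.06 = 0.00081641
  location D: 0.296 × 0.73 × 0.51 × 0.75 = 0.082651
  location E: 0.296 × 0.89 × 0.51 × 0.28 = 0.037619
The unnormalized weights sum to 0.15881.
P(location A | evidence) = 0.00063024 / 0.15881 ≈ 0.004
P(location B | evidence) = 0.037094 / 0.15881 ≈ 0.234
P(location C | evidence) = 0.00081641 / 0.15881 ≈ 0.005
P(location D | evidence) = 0.082651 / 0.15881 ≈ 0.520
P(location E | evidence) = 0.037619 / 0.15881 ≈ 0.237

0.004, 0.234, 0.005, 0.520, 0.237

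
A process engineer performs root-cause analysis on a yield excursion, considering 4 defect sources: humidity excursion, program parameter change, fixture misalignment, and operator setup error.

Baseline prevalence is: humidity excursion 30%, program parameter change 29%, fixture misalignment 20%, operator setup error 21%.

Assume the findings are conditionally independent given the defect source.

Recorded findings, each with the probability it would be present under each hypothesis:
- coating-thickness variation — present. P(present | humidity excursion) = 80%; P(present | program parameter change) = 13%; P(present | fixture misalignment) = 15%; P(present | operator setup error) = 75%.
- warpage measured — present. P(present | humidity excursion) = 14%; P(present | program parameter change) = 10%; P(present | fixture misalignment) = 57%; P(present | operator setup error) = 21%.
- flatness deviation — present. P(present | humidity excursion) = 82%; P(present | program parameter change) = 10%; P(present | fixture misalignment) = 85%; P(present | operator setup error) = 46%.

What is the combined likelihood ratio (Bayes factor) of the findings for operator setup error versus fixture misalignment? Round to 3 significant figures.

Take the product of per-finding likelihoods under each hypothesis, then divide.
  operator setup error: 0.75 × 0.21 × 0.46 = 0.07245
  fixture misalignment: 0.15 × 0.57 × 0.85 = 0.072675
Bayes factor = 0.07245 / 0.072675 ≈ 0.997

0.997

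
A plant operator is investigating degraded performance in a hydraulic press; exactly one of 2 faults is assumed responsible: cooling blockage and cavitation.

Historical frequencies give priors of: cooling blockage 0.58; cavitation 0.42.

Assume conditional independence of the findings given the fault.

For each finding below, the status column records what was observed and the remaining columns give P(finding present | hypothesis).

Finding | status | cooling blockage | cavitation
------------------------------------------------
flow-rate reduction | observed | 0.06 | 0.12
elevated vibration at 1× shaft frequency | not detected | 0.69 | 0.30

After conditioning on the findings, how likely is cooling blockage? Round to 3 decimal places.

0.234

For each hypothesis, the unnormalized posterior weight is prior × product of the finding likelihoods (using 1 − P(present | H) for each absent finding):
  cooling blockage: 0.58 × 0.06 × (1 − 0.69) = 0.010788
  cavitation: 0.42 × 0.12 × (1 − 0.30) = 0.03528
The unnormalized weights sum to 0.046068.
P(cooling blockage | evidence) = 0.010788 / 0.046068 ≈ 0.234.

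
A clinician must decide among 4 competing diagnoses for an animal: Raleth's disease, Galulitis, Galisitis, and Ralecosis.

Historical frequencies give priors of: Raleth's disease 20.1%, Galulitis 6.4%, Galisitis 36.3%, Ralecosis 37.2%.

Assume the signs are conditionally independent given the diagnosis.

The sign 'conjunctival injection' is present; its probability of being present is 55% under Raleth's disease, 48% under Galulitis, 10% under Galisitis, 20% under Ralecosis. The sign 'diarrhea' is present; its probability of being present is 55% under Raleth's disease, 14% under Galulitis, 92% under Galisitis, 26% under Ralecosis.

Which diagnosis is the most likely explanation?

For each hypothesis, the unnormalized posterior weight is prior × product of the sign likelihoods:
  Raleth's disease: 0.201 × 0.55 × 0.55 = 0.060803
  Galulitis: 0.064 × 0.48 × 0.14 = 0.0043008
  Galisitis: 0.363 × 0.10 × 0.92 = 0.033396
  Ralecosis: 0.372 × 0.20 × 0.26 = 0.019344
Normalizing constant Z = 0.060803 + 0.0043008 + 0.033396 + 0.019344 = 0.11784.
P(Raleth's disease | evidence) ≈ 0.060803 / 0.11784 ≈ 0.516
P(Galulitis | evidence) ≈ 0.0043008 / 0.11784 ≈ 0.036
P(Galisitis | evidence) ≈ 0.033396 / 0.11784 ≈ 0.283
P(Ralecosis | evidence) ≈ 0.019344 / 0.11784 ≈ 0.164
The largest is 0.516, so Raleth's disease is most probable.

Raleth's disease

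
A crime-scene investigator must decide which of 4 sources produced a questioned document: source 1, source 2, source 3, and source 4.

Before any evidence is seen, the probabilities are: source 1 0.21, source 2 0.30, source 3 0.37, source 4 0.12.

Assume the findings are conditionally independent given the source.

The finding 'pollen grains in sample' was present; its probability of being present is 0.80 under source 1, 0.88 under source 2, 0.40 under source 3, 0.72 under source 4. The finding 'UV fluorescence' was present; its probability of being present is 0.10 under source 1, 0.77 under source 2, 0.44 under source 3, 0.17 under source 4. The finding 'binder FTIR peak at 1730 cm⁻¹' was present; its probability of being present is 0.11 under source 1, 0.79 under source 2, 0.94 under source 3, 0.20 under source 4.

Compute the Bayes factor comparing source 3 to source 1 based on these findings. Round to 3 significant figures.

18.8

The Bayes factor is the ratio of the joint likelihoods of the evidence pattern under the two hypotheses.
  source 3: 0.40 × 0.44 × 0.94 = 0.16544
  source 1: 0.80 × 0.10 × 0.11 = 0.0088
Bayes factor = 0.16544 / 0.0088 ≈ 18.8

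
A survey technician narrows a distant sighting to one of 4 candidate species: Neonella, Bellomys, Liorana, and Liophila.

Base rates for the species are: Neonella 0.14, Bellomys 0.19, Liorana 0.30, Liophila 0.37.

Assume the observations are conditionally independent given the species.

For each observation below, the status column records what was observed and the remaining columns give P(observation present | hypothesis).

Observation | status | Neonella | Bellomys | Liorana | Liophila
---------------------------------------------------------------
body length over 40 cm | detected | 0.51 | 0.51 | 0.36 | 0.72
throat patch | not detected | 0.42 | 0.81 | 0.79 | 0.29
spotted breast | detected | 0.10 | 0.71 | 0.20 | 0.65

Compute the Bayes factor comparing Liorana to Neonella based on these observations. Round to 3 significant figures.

0.511

Joint likelihood of the evidence pattern under each hypothesis (using 1 − P(present | H) for each absent observation):
  Liorana: 0.36 × (1 − 0.79) × 0.20 = 0.01512
  Neonella: 0.51 × (1 − 0.42) × 0.10 = 0.02958
Bayes factor = 0.01512 / 0.02958 ≈ 0.511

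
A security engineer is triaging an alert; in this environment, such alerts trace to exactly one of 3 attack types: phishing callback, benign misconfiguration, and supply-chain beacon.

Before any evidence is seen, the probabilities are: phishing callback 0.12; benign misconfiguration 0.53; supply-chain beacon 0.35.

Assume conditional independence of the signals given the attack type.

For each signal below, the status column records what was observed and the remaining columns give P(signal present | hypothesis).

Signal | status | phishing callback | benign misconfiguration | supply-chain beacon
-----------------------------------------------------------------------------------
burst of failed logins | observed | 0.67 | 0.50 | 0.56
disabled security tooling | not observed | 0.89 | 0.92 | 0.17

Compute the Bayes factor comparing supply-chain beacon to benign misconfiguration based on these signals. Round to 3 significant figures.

11.6

Joint likelihood of the signal pattern under each hypothesis (using 1 − P(present | H) for each absent signal):
  supply-chain beacon: 0.56 × (1 − 0.17) = 0.4648
  benign misconfiguration: 0.50 × (1 − 0.92) = 0.04
Bayes factor = 0.4648 / 0.04 ≈ 11.6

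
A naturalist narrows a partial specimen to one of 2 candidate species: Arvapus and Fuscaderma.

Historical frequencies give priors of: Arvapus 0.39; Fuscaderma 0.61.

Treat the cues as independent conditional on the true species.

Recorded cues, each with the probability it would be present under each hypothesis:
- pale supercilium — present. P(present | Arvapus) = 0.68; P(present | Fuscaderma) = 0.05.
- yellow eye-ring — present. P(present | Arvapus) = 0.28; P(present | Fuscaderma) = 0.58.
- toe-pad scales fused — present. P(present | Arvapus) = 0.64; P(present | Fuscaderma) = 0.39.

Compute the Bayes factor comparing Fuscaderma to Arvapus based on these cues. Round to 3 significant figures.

Take the product of per-cue likelihoods under each hypothesis, then divide.
  Fuscaderma: 0.05 × 0.58 × 0.39 = 0.01131
  Arvapus: 0.68 × 0.28 × 0.64 = 0.12186
Bayes factor = 0.01131 / 0.12186 ≈ 0.0928

0.0928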